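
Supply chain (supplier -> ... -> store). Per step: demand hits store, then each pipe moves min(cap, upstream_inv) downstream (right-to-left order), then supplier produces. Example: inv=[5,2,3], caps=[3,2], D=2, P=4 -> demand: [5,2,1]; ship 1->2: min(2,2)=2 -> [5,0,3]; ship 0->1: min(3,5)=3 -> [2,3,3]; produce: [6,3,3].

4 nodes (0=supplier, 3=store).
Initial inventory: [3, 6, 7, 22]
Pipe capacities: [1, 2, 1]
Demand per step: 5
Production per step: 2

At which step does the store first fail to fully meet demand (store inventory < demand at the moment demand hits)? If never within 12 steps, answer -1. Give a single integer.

Step 1: demand=5,sold=5 ship[2->3]=1 ship[1->2]=2 ship[0->1]=1 prod=2 -> [4 5 8 18]
Step 2: demand=5,sold=5 ship[2->3]=1 ship[1->2]=2 ship[0->1]=1 prod=2 -> [5 4 9 14]
Step 3: demand=5,sold=5 ship[2->3]=1 ship[1->2]=2 ship[0->1]=1 prod=2 -> [6 3 10 10]
Step 4: demand=5,sold=5 ship[2->3]=1 ship[1->2]=2 ship[0->1]=1 prod=2 -> [7 2 11 6]
Step 5: demand=5,sold=5 ship[2->3]=1 ship[1->2]=2 ship[0->1]=1 prod=2 -> [8 1 12 2]
Step 6: demand=5,sold=2 ship[2->3]=1 ship[1->2]=1 ship[0->1]=1 prod=2 -> [9 1 12 1]
Step 7: demand=5,sold=1 ship[2->3]=1 ship[1->2]=1 ship[0->1]=1 prod=2 -> [10 1 12 1]
Step 8: demand=5,sold=1 ship[2->3]=1 ship[1->2]=1 ship[0->1]=1 prod=2 -> [11 1 12 1]
Step 9: demand=5,sold=1 ship[2->3]=1 ship[1->2]=1 ship[0->1]=1 prod=2 -> [12 1 12 1]
Step 10: demand=5,sold=1 ship[2->3]=1 ship[1->2]=1 ship[0->1]=1 prod=2 -> [13 1 12 1]
Step 11: demand=5,sold=1 ship[2->3]=1 ship[1->2]=1 ship[0->1]=1 prod=2 -> [14 1 12 1]
Step 12: demand=5,sold=1 ship[2->3]=1 ship[1->2]=1 ship[0->1]=1 prod=2 -> [15 1 12 1]
First stockout at step 6

6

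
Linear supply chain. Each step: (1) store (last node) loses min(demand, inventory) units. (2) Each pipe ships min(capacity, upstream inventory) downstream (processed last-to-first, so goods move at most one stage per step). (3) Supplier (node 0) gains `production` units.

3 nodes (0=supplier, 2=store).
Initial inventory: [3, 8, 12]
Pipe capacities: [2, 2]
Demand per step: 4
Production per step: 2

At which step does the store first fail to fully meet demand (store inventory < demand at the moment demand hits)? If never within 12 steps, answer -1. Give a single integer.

Step 1: demand=4,sold=4 ship[1->2]=2 ship[0->1]=2 prod=2 -> [3 8 10]
Step 2: demand=4,sold=4 ship[1->2]=2 ship[0->1]=2 prod=2 -> [3 8 8]
Step 3: demand=4,sold=4 ship[1->2]=2 ship[0->1]=2 prod=2 -> [3 8 6]
Step 4: demand=4,sold=4 ship[1->2]=2 ship[0->1]=2 prod=2 -> [3 8 4]
Step 5: demand=4,sold=4 ship[1->2]=2 ship[0->1]=2 prod=2 -> [3 8 2]
Step 6: demand=4,sold=2 ship[1->2]=2 ship[0->1]=2 prod=2 -> [3 8 2]
Step 7: demand=4,sold=2 ship[1->2]=2 ship[0->1]=2 prod=2 -> [3 8 2]
Step 8: demand=4,sold=2 ship[1->2]=2 ship[0->1]=2 prod=2 -> [3 8 2]
Step 9: demand=4,sold=2 ship[1->2]=2 ship[0->1]=2 prod=2 -> [3 8 2]
Step 10: demand=4,sold=2 ship[1->2]=2 ship[0->1]=2 prod=2 -> [3 8 2]
Step 11: demand=4,sold=2 ship[1->2]=2 ship[0->1]=2 prod=2 -> [3 8 2]
Step 12: demand=4,sold=2 ship[1->2]=2 ship[0->1]=2 prod=2 -> [3 8 2]
First stockout at step 6

6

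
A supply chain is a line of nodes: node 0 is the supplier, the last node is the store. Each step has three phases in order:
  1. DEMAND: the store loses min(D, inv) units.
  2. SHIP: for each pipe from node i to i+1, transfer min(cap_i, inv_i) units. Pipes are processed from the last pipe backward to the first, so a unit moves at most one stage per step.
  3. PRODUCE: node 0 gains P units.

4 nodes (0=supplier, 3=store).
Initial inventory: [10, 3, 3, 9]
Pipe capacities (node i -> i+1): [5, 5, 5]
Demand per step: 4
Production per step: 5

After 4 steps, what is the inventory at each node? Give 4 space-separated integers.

Step 1: demand=4,sold=4 ship[2->3]=3 ship[1->2]=3 ship[0->1]=5 prod=5 -> inv=[10 5 3 8]
Step 2: demand=4,sold=4 ship[2->3]=3 ship[1->2]=5 ship[0->1]=5 prod=5 -> inv=[10 5 5 7]
Step 3: demand=4,sold=4 ship[2->3]=5 ship[1->2]=5 ship[0->1]=5 prod=5 -> inv=[10 5 5 8]
Step 4: demand=4,sold=4 ship[2->3]=5 ship[1->2]=5 ship[0->1]=5 prod=5 -> inv=[10 5 5 9]

10 5 5 9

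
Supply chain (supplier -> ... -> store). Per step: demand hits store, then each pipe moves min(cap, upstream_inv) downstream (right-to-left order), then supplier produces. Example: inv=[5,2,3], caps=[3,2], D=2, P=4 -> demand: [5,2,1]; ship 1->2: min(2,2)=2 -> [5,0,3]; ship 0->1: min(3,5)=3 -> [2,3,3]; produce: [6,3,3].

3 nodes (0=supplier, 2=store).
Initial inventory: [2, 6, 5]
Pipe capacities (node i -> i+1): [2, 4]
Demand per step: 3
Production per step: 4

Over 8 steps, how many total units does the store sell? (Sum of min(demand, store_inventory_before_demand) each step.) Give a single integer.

Step 1: sold=3 (running total=3) -> [4 4 6]
Step 2: sold=3 (running total=6) -> [6 2 7]
Step 3: sold=3 (running total=9) -> [8 2 6]
Step 4: sold=3 (running total=12) -> [10 2 5]
Step 5: sold=3 (running total=15) -> [12 2 4]
Step 6: sold=3 (running total=18) -> [14 2 3]
Step 7: sold=3 (running total=21) -> [16 2 2]
Step 8: sold=2 (running total=23) -> [18 2 2]

Answer: 23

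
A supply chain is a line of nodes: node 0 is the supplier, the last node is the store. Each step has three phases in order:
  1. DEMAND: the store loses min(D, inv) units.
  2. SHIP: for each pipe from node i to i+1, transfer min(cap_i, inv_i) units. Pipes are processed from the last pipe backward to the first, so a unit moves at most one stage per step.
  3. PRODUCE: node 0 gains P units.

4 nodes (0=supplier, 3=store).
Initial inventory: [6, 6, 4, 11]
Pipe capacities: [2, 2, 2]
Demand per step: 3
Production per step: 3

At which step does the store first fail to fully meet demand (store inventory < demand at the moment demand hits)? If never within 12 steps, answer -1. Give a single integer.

Step 1: demand=3,sold=3 ship[2->3]=2 ship[1->2]=2 ship[0->1]=2 prod=3 -> [7 6 4 10]
Step 2: demand=3,sold=3 ship[2->3]=2 ship[1->2]=2 ship[0->1]=2 prod=3 -> [8 6 4 9]
Step 3: demand=3,sold=3 ship[2->3]=2 ship[1->2]=2 ship[0->1]=2 prod=3 -> [9 6 4 8]
Step 4: demand=3,sold=3 ship[2->3]=2 ship[1->2]=2 ship[0->1]=2 prod=3 -> [10 6 4 7]
Step 5: demand=3,sold=3 ship[2->3]=2 ship[1->2]=2 ship[0->1]=2 prod=3 -> [11 6 4 6]
Step 6: demand=3,sold=3 ship[2->3]=2 ship[1->2]=2 ship[0->1]=2 prod=3 -> [12 6 4 5]
Step 7: demand=3,sold=3 ship[2->3]=2 ship[1->2]=2 ship[0->1]=2 prod=3 -> [13 6 4 4]
Step 8: demand=3,sold=3 ship[2->3]=2 ship[1->2]=2 ship[0->1]=2 prod=3 -> [14 6 4 3]
Step 9: demand=3,sold=3 ship[2->3]=2 ship[1->2]=2 ship[0->1]=2 prod=3 -> [15 6 4 2]
Step 10: demand=3,sold=2 ship[2->3]=2 ship[1->2]=2 ship[0->1]=2 prod=3 -> [16 6 4 2]
Step 11: demand=3,sold=2 ship[2->3]=2 ship[1->2]=2 ship[0->1]=2 prod=3 -> [17 6 4 2]
Step 12: demand=3,sold=2 ship[2->3]=2 ship[1->2]=2 ship[0->1]=2 prod=3 -> [18 6 4 2]
First stockout at step 10

10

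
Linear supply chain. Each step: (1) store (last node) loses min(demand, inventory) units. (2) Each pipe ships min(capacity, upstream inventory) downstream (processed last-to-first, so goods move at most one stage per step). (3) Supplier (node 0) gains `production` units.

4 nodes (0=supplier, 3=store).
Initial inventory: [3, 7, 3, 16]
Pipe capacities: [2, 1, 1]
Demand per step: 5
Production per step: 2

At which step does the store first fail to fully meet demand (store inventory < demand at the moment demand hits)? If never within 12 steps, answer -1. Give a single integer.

Step 1: demand=5,sold=5 ship[2->3]=1 ship[1->2]=1 ship[0->1]=2 prod=2 -> [3 8 3 12]
Step 2: demand=5,sold=5 ship[2->3]=1 ship[1->2]=1 ship[0->1]=2 prod=2 -> [3 9 3 8]
Step 3: demand=5,sold=5 ship[2->3]=1 ship[1->2]=1 ship[0->1]=2 prod=2 -> [3 10 3 4]
Step 4: demand=5,sold=4 ship[2->3]=1 ship[1->2]=1 ship[0->1]=2 prod=2 -> [3 11 3 1]
Step 5: demand=5,sold=1 ship[2->3]=1 ship[1->2]=1 ship[0->1]=2 prod=2 -> [3 12 3 1]
Step 6: demand=5,sold=1 ship[2->3]=1 ship[1->2]=1 ship[0->1]=2 prod=2 -> [3 13 3 1]
Step 7: demand=5,sold=1 ship[2->3]=1 ship[1->2]=1 ship[0->1]=2 prod=2 -> [3 14 3 1]
Step 8: demand=5,sold=1 ship[2->3]=1 ship[1->2]=1 ship[0->1]=2 prod=2 -> [3 15 3 1]
Step 9: demand=5,sold=1 ship[2->3]=1 ship[1->2]=1 ship[0->1]=2 prod=2 -> [3 16 3 1]
Step 10: demand=5,sold=1 ship[2->3]=1 ship[1->2]=1 ship[0->1]=2 prod=2 -> [3 17 3 1]
Step 11: demand=5,sold=1 ship[2->3]=1 ship[1->2]=1 ship[0->1]=2 prod=2 -> [3 18 3 1]
Step 12: demand=5,sold=1 ship[2->3]=1 ship[1->2]=1 ship[0->1]=2 prod=2 -> [3 19 3 1]
First stockout at step 4

4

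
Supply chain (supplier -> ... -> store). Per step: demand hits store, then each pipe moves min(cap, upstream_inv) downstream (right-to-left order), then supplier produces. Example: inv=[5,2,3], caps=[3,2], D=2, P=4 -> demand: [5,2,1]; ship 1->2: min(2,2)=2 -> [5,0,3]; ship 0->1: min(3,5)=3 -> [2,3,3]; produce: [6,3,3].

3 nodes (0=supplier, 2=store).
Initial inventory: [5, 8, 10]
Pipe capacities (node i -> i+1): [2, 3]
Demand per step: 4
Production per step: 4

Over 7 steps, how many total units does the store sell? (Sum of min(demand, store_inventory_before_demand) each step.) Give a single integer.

Answer: 28

Derivation:
Step 1: sold=4 (running total=4) -> [7 7 9]
Step 2: sold=4 (running total=8) -> [9 6 8]
Step 3: sold=4 (running total=12) -> [11 5 7]
Step 4: sold=4 (running total=16) -> [13 4 6]
Step 5: sold=4 (running total=20) -> [15 3 5]
Step 6: sold=4 (running total=24) -> [17 2 4]
Step 7: sold=4 (running total=28) -> [19 2 2]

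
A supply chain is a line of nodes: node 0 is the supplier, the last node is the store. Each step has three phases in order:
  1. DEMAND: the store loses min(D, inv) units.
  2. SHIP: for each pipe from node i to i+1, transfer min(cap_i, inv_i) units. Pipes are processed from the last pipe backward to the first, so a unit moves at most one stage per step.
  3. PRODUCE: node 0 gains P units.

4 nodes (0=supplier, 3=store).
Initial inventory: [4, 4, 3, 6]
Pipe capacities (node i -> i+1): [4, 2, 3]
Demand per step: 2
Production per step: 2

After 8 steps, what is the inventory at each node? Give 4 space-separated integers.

Step 1: demand=2,sold=2 ship[2->3]=3 ship[1->2]=2 ship[0->1]=4 prod=2 -> inv=[2 6 2 7]
Step 2: demand=2,sold=2 ship[2->3]=2 ship[1->2]=2 ship[0->1]=2 prod=2 -> inv=[2 6 2 7]
Step 3: demand=2,sold=2 ship[2->3]=2 ship[1->2]=2 ship[0->1]=2 prod=2 -> inv=[2 6 2 7]
Step 4: demand=2,sold=2 ship[2->3]=2 ship[1->2]=2 ship[0->1]=2 prod=2 -> inv=[2 6 2 7]
Step 5: demand=2,sold=2 ship[2->3]=2 ship[1->2]=2 ship[0->1]=2 prod=2 -> inv=[2 6 2 7]
Step 6: demand=2,sold=2 ship[2->3]=2 ship[1->2]=2 ship[0->1]=2 prod=2 -> inv=[2 6 2 7]
Step 7: demand=2,sold=2 ship[2->3]=2 ship[1->2]=2 ship[0->1]=2 prod=2 -> inv=[2 6 2 7]
Step 8: demand=2,sold=2 ship[2->3]=2 ship[1->2]=2 ship[0->1]=2 prod=2 -> inv=[2 6 2 7]

2 6 2 7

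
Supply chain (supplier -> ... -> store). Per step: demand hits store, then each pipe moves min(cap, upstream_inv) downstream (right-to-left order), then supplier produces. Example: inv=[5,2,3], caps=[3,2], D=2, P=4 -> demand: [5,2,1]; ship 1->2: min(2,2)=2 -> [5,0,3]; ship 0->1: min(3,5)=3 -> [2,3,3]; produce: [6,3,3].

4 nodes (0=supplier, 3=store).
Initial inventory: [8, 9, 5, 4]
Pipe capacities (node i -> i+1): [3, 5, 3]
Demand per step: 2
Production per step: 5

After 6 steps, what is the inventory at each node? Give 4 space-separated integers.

Step 1: demand=2,sold=2 ship[2->3]=3 ship[1->2]=5 ship[0->1]=3 prod=5 -> inv=[10 7 7 5]
Step 2: demand=2,sold=2 ship[2->3]=3 ship[1->2]=5 ship[0->1]=3 prod=5 -> inv=[12 5 9 6]
Step 3: demand=2,sold=2 ship[2->3]=3 ship[1->2]=5 ship[0->1]=3 prod=5 -> inv=[14 3 11 7]
Step 4: demand=2,sold=2 ship[2->3]=3 ship[1->2]=3 ship[0->1]=3 prod=5 -> inv=[16 3 11 8]
Step 5: demand=2,sold=2 ship[2->3]=3 ship[1->2]=3 ship[0->1]=3 prod=5 -> inv=[18 3 11 9]
Step 6: demand=2,sold=2 ship[2->3]=3 ship[1->2]=3 ship[0->1]=3 prod=5 -> inv=[20 3 11 10]

20 3 11 10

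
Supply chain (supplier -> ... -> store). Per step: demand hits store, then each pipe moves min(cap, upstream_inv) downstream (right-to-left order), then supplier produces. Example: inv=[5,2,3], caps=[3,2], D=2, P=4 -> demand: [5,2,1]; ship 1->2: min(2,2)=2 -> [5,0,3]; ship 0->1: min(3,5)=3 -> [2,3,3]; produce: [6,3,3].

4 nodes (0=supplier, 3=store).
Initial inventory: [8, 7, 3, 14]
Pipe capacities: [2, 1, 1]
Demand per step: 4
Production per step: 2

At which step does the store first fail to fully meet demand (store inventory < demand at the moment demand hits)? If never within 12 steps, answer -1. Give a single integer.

Step 1: demand=4,sold=4 ship[2->3]=1 ship[1->2]=1 ship[0->1]=2 prod=2 -> [8 8 3 11]
Step 2: demand=4,sold=4 ship[2->3]=1 ship[1->2]=1 ship[0->1]=2 prod=2 -> [8 9 3 8]
Step 3: demand=4,sold=4 ship[2->3]=1 ship[1->2]=1 ship[0->1]=2 prod=2 -> [8 10 3 5]
Step 4: demand=4,sold=4 ship[2->3]=1 ship[1->2]=1 ship[0->1]=2 prod=2 -> [8 11 3 2]
Step 5: demand=4,sold=2 ship[2->3]=1 ship[1->2]=1 ship[0->1]=2 prod=2 -> [8 12 3 1]
Step 6: demand=4,sold=1 ship[2->3]=1 ship[1->2]=1 ship[0->1]=2 prod=2 -> [8 13 3 1]
Step 7: demand=4,sold=1 ship[2->3]=1 ship[1->2]=1 ship[0->1]=2 prod=2 -> [8 14 3 1]
Step 8: demand=4,sold=1 ship[2->3]=1 ship[1->2]=1 ship[0->1]=2 prod=2 -> [8 15 3 1]
Step 9: demand=4,sold=1 ship[2->3]=1 ship[1->2]=1 ship[0->1]=2 prod=2 -> [8 16 3 1]
Step 10: demand=4,sold=1 ship[2->3]=1 ship[1->2]=1 ship[0->1]=2 prod=2 -> [8 17 3 1]
Step 11: demand=4,sold=1 ship[2->3]=1 ship[1->2]=1 ship[0->1]=2 prod=2 -> [8 18 3 1]
Step 12: demand=4,sold=1 ship[2->3]=1 ship[1->2]=1 ship[0->1]=2 prod=2 -> [8 19 3 1]
First stockout at step 5

5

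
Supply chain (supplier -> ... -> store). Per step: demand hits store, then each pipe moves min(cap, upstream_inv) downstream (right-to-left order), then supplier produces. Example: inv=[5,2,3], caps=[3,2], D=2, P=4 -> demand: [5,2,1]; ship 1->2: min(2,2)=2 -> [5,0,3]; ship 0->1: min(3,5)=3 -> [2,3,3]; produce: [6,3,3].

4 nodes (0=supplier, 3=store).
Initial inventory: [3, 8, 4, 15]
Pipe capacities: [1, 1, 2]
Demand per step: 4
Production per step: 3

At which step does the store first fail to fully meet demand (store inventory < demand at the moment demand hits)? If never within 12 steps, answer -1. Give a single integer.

Step 1: demand=4,sold=4 ship[2->3]=2 ship[1->2]=1 ship[0->1]=1 prod=3 -> [5 8 3 13]
Step 2: demand=4,sold=4 ship[2->3]=2 ship[1->2]=1 ship[0->1]=1 prod=3 -> [7 8 2 11]
Step 3: demand=4,sold=4 ship[2->3]=2 ship[1->2]=1 ship[0->1]=1 prod=3 -> [9 8 1 9]
Step 4: demand=4,sold=4 ship[2->3]=1 ship[1->2]=1 ship[0->1]=1 prod=3 -> [11 8 1 6]
Step 5: demand=4,sold=4 ship[2->3]=1 ship[1->2]=1 ship[0->1]=1 prod=3 -> [13 8 1 3]
Step 6: demand=4,sold=3 ship[2->3]=1 ship[1->2]=1 ship[0->1]=1 prod=3 -> [15 8 1 1]
Step 7: demand=4,sold=1 ship[2->3]=1 ship[1->2]=1 ship[0->1]=1 prod=3 -> [17 8 1 1]
Step 8: demand=4,sold=1 ship[2->3]=1 ship[1->2]=1 ship[0->1]=1 prod=3 -> [19 8 1 1]
Step 9: demand=4,sold=1 ship[2->3]=1 ship[1->2]=1 ship[0->1]=1 prod=3 -> [21 8 1 1]
Step 10: demand=4,sold=1 ship[2->3]=1 ship[1->2]=1 ship[0->1]=1 prod=3 -> [23 8 1 1]
Step 11: demand=4,sold=1 ship[2->3]=1 ship[1->2]=1 ship[0->1]=1 prod=3 -> [25 8 1 1]
Step 12: demand=4,sold=1 ship[2->3]=1 ship[1->2]=1 ship[0->1]=1 prod=3 -> [27 8 1 1]
First stockout at step 6

6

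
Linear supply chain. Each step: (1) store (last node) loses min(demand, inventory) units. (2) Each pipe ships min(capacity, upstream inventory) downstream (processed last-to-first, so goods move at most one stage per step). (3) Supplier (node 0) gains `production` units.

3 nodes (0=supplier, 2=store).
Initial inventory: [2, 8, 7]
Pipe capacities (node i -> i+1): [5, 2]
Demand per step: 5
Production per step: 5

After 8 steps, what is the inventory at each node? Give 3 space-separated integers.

Step 1: demand=5,sold=5 ship[1->2]=2 ship[0->1]=2 prod=5 -> inv=[5 8 4]
Step 2: demand=5,sold=4 ship[1->2]=2 ship[0->1]=5 prod=5 -> inv=[5 11 2]
Step 3: demand=5,sold=2 ship[1->2]=2 ship[0->1]=5 prod=5 -> inv=[5 14 2]
Step 4: demand=5,sold=2 ship[1->2]=2 ship[0->1]=5 prod=5 -> inv=[5 17 2]
Step 5: demand=5,sold=2 ship[1->2]=2 ship[0->1]=5 prod=5 -> inv=[5 20 2]
Step 6: demand=5,sold=2 ship[1->2]=2 ship[0->1]=5 prod=5 -> inv=[5 23 2]
Step 7: demand=5,sold=2 ship[1->2]=2 ship[0->1]=5 prod=5 -> inv=[5 26 2]
Step 8: demand=5,sold=2 ship[1->2]=2 ship[0->1]=5 prod=5 -> inv=[5 29 2]

5 29 2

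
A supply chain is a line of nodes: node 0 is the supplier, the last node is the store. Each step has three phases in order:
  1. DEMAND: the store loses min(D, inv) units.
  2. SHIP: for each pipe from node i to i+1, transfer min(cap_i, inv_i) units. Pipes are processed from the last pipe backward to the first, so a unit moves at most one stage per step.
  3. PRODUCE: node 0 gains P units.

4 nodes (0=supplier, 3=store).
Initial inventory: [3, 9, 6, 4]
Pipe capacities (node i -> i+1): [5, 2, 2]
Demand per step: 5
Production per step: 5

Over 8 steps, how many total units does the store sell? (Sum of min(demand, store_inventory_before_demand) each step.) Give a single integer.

Step 1: sold=4 (running total=4) -> [5 10 6 2]
Step 2: sold=2 (running total=6) -> [5 13 6 2]
Step 3: sold=2 (running total=8) -> [5 16 6 2]
Step 4: sold=2 (running total=10) -> [5 19 6 2]
Step 5: sold=2 (running total=12) -> [5 22 6 2]
Step 6: sold=2 (running total=14) -> [5 25 6 2]
Step 7: sold=2 (running total=16) -> [5 28 6 2]
Step 8: sold=2 (running total=18) -> [5 31 6 2]

Answer: 18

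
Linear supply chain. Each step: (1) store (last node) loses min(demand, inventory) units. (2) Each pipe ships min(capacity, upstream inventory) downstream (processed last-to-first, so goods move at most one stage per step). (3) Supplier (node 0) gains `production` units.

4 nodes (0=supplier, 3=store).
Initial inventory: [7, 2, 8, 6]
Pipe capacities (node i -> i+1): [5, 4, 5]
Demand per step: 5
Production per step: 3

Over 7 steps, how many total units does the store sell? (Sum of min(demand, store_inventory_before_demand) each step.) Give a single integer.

Answer: 32

Derivation:
Step 1: sold=5 (running total=5) -> [5 5 5 6]
Step 2: sold=5 (running total=10) -> [3 6 4 6]
Step 3: sold=5 (running total=15) -> [3 5 4 5]
Step 4: sold=5 (running total=20) -> [3 4 4 4]
Step 5: sold=4 (running total=24) -> [3 3 4 4]
Step 6: sold=4 (running total=28) -> [3 3 3 4]
Step 7: sold=4 (running total=32) -> [3 3 3 3]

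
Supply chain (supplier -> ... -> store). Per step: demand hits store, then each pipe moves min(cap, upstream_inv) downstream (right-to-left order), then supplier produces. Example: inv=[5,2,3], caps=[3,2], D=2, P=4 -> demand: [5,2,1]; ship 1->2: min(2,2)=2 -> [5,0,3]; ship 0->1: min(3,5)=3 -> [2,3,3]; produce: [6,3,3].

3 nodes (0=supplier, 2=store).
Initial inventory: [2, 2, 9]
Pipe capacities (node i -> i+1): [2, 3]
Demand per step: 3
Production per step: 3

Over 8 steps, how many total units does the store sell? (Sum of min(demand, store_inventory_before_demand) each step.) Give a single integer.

Step 1: sold=3 (running total=3) -> [3 2 8]
Step 2: sold=3 (running total=6) -> [4 2 7]
Step 3: sold=3 (running total=9) -> [5 2 6]
Step 4: sold=3 (running total=12) -> [6 2 5]
Step 5: sold=3 (running total=15) -> [7 2 4]
Step 6: sold=3 (running total=18) -> [8 2 3]
Step 7: sold=3 (running total=21) -> [9 2 2]
Step 8: sold=2 (running total=23) -> [10 2 2]

Answer: 23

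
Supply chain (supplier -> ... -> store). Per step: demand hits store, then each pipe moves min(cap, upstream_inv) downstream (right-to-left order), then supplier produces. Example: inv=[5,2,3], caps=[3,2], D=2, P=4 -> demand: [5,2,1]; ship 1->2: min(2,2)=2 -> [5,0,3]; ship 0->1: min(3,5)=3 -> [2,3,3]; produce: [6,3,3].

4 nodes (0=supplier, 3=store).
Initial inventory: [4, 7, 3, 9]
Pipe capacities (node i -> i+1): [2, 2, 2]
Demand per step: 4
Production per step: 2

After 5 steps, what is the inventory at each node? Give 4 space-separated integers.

Step 1: demand=4,sold=4 ship[2->3]=2 ship[1->2]=2 ship[0->1]=2 prod=2 -> inv=[4 7 3 7]
Step 2: demand=4,sold=4 ship[2->3]=2 ship[1->2]=2 ship[0->1]=2 prod=2 -> inv=[4 7 3 5]
Step 3: demand=4,sold=4 ship[2->3]=2 ship[1->2]=2 ship[0->1]=2 prod=2 -> inv=[4 7 3 3]
Step 4: demand=4,sold=3 ship[2->3]=2 ship[1->2]=2 ship[0->1]=2 prod=2 -> inv=[4 7 3 2]
Step 5: demand=4,sold=2 ship[2->3]=2 ship[1->2]=2 ship[0->1]=2 prod=2 -> inv=[4 7 3 2]

4 7 3 2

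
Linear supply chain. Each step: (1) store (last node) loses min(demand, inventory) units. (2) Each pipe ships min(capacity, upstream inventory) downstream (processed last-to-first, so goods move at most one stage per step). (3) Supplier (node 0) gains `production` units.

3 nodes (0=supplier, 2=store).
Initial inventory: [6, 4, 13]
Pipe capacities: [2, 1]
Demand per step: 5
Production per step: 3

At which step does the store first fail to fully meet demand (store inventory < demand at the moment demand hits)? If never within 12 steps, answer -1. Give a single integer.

Step 1: demand=5,sold=5 ship[1->2]=1 ship[0->1]=2 prod=3 -> [7 5 9]
Step 2: demand=5,sold=5 ship[1->2]=1 ship[0->1]=2 prod=3 -> [8 6 5]
Step 3: demand=5,sold=5 ship[1->2]=1 ship[0->1]=2 prod=3 -> [9 7 1]
Step 4: demand=5,sold=1 ship[1->2]=1 ship[0->1]=2 prod=3 -> [10 8 1]
Step 5: demand=5,sold=1 ship[1->2]=1 ship[0->1]=2 prod=3 -> [11 9 1]
Step 6: demand=5,sold=1 ship[1->2]=1 ship[0->1]=2 prod=3 -> [12 10 1]
Step 7: demand=5,sold=1 ship[1->2]=1 ship[0->1]=2 prod=3 -> [13 11 1]
Step 8: demand=5,sold=1 ship[1->2]=1 ship[0->1]=2 prod=3 -> [14 12 1]
Step 9: demand=5,sold=1 ship[1->2]=1 ship[0->1]=2 prod=3 -> [15 13 1]
Step 10: demand=5,sold=1 ship[1->2]=1 ship[0->1]=2 prod=3 -> [16 14 1]
Step 11: demand=5,sold=1 ship[1->2]=1 ship[0->1]=2 prod=3 -> [17 15 1]
Step 12: demand=5,sold=1 ship[1->2]=1 ship[0->1]=2 prod=3 -> [18 16 1]
First stockout at step 4

4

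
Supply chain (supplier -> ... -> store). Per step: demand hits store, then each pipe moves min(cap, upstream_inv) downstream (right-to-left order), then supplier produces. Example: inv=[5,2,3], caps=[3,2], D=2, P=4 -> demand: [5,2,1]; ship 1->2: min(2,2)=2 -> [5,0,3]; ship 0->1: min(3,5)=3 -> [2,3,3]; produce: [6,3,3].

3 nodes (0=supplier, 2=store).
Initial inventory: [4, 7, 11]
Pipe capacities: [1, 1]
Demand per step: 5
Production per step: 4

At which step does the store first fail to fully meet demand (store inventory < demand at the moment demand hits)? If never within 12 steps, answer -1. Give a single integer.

Step 1: demand=5,sold=5 ship[1->2]=1 ship[0->1]=1 prod=4 -> [7 7 7]
Step 2: demand=5,sold=5 ship[1->2]=1 ship[0->1]=1 prod=4 -> [10 7 3]
Step 3: demand=5,sold=3 ship[1->2]=1 ship[0->1]=1 prod=4 -> [13 7 1]
Step 4: demand=5,sold=1 ship[1->2]=1 ship[0->1]=1 prod=4 -> [16 7 1]
Step 5: demand=5,sold=1 ship[1->2]=1 ship[0->1]=1 prod=4 -> [19 7 1]
Step 6: demand=5,sold=1 ship[1->2]=1 ship[0->1]=1 prod=4 -> [22 7 1]
Step 7: demand=5,sold=1 ship[1->2]=1 ship[0->1]=1 prod=4 -> [25 7 1]
Step 8: demand=5,sold=1 ship[1->2]=1 ship[0->1]=1 prod=4 -> [28 7 1]
Step 9: demand=5,sold=1 ship[1->2]=1 ship[0->1]=1 prod=4 -> [31 7 1]
Step 10: demand=5,sold=1 ship[1->2]=1 ship[0->1]=1 prod=4 -> [34 7 1]
Step 11: demand=5,sold=1 ship[1->2]=1 ship[0->1]=1 prod=4 -> [37 7 1]
Step 12: demand=5,sold=1 ship[1->2]=1 ship[0->1]=1 prod=4 -> [40 7 1]
First stockout at step 3

3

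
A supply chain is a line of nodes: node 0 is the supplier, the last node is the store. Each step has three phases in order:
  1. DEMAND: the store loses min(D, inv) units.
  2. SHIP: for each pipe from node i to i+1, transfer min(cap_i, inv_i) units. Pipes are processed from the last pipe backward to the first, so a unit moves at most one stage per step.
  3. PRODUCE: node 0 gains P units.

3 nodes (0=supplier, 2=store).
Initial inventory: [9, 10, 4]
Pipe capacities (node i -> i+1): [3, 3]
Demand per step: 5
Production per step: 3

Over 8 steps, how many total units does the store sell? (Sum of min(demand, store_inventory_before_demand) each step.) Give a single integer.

Step 1: sold=4 (running total=4) -> [9 10 3]
Step 2: sold=3 (running total=7) -> [9 10 3]
Step 3: sold=3 (running total=10) -> [9 10 3]
Step 4: sold=3 (running total=13) -> [9 10 3]
Step 5: sold=3 (running total=16) -> [9 10 3]
Step 6: sold=3 (running total=19) -> [9 10 3]
Step 7: sold=3 (running total=22) -> [9 10 3]
Step 8: sold=3 (running total=25) -> [9 10 3]

Answer: 25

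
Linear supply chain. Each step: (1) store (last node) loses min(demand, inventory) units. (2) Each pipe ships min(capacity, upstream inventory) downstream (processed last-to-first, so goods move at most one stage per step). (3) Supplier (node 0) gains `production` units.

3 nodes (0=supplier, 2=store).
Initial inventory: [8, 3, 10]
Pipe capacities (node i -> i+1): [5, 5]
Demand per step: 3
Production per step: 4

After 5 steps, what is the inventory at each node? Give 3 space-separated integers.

Step 1: demand=3,sold=3 ship[1->2]=3 ship[0->1]=5 prod=4 -> inv=[7 5 10]
Step 2: demand=3,sold=3 ship[1->2]=5 ship[0->1]=5 prod=4 -> inv=[6 5 12]
Step 3: demand=3,sold=3 ship[1->2]=5 ship[0->1]=5 prod=4 -> inv=[5 5 14]
Step 4: demand=3,sold=3 ship[1->2]=5 ship[0->1]=5 prod=4 -> inv=[4 5 16]
Step 5: demand=3,sold=3 ship[1->2]=5 ship[0->1]=4 prod=4 -> inv=[4 4 18]

4 4 18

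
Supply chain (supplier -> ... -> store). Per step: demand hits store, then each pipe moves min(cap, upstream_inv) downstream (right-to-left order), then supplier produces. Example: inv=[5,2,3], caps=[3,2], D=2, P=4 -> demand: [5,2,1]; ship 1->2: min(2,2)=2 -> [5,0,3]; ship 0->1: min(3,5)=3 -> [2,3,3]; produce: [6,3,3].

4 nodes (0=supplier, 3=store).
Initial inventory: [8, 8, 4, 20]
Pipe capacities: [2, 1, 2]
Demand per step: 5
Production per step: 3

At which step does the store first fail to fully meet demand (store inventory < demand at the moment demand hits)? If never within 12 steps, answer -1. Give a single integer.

Step 1: demand=5,sold=5 ship[2->3]=2 ship[1->2]=1 ship[0->1]=2 prod=3 -> [9 9 3 17]
Step 2: demand=5,sold=5 ship[2->3]=2 ship[1->2]=1 ship[0->1]=2 prod=3 -> [10 10 2 14]
Step 3: demand=5,sold=5 ship[2->3]=2 ship[1->2]=1 ship[0->1]=2 prod=3 -> [11 11 1 11]
Step 4: demand=5,sold=5 ship[2->3]=1 ship[1->2]=1 ship[0->1]=2 prod=3 -> [12 12 1 7]
Step 5: demand=5,sold=5 ship[2->3]=1 ship[1->2]=1 ship[0->1]=2 prod=3 -> [13 13 1 3]
Step 6: demand=5,sold=3 ship[2->3]=1 ship[1->2]=1 ship[0->1]=2 prod=3 -> [14 14 1 1]
Step 7: demand=5,sold=1 ship[2->3]=1 ship[1->2]=1 ship[0->1]=2 prod=3 -> [15 15 1 1]
Step 8: demand=5,sold=1 ship[2->3]=1 ship[1->2]=1 ship[0->1]=2 prod=3 -> [16 16 1 1]
Step 9: demand=5,sold=1 ship[2->3]=1 ship[1->2]=1 ship[0->1]=2 prod=3 -> [17 17 1 1]
Step 10: demand=5,sold=1 ship[2->3]=1 ship[1->2]=1 ship[0->1]=2 prod=3 -> [18 18 1 1]
Step 11: demand=5,sold=1 ship[2->3]=1 ship[1->2]=1 ship[0->1]=2 prod=3 -> [19 19 1 1]
Step 12: demand=5,sold=1 ship[2->3]=1 ship[1->2]=1 ship[0->1]=2 prod=3 -> [20 20 1 1]
First stockout at step 6

6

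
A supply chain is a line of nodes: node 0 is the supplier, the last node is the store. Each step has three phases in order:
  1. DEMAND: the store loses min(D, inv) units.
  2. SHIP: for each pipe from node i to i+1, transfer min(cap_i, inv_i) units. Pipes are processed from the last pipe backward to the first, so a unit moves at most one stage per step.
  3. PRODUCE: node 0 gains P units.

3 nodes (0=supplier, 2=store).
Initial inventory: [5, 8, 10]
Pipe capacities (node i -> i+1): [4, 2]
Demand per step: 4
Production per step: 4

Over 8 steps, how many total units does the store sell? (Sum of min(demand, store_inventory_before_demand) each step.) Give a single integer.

Answer: 24

Derivation:
Step 1: sold=4 (running total=4) -> [5 10 8]
Step 2: sold=4 (running total=8) -> [5 12 6]
Step 3: sold=4 (running total=12) -> [5 14 4]
Step 4: sold=4 (running total=16) -> [5 16 2]
Step 5: sold=2 (running total=18) -> [5 18 2]
Step 6: sold=2 (running total=20) -> [5 20 2]
Step 7: sold=2 (running total=22) -> [5 22 2]
Step 8: sold=2 (running total=24) -> [5 24 2]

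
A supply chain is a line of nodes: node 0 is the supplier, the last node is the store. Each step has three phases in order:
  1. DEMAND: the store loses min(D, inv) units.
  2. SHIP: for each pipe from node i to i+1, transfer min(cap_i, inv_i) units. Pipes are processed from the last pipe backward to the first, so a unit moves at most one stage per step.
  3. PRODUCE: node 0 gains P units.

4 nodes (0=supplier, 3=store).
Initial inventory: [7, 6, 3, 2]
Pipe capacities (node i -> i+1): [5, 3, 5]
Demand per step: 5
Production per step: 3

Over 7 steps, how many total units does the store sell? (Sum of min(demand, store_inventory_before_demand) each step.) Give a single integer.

Step 1: sold=2 (running total=2) -> [5 8 3 3]
Step 2: sold=3 (running total=5) -> [3 10 3 3]
Step 3: sold=3 (running total=8) -> [3 10 3 3]
Step 4: sold=3 (running total=11) -> [3 10 3 3]
Step 5: sold=3 (running total=14) -> [3 10 3 3]
Step 6: sold=3 (running total=17) -> [3 10 3 3]
Step 7: sold=3 (running total=20) -> [3 10 3 3]

Answer: 20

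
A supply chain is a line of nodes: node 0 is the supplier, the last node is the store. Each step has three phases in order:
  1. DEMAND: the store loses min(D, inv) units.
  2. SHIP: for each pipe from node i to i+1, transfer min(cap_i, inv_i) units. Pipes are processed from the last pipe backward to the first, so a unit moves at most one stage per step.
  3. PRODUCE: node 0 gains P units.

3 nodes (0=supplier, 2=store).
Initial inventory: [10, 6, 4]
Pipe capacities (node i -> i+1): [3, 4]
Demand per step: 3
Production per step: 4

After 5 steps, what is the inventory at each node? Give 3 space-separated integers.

Step 1: demand=3,sold=3 ship[1->2]=4 ship[0->1]=3 prod=4 -> inv=[11 5 5]
Step 2: demand=3,sold=3 ship[1->2]=4 ship[0->1]=3 prod=4 -> inv=[12 4 6]
Step 3: demand=3,sold=3 ship[1->2]=4 ship[0->1]=3 prod=4 -> inv=[13 3 7]
Step 4: demand=3,sold=3 ship[1->2]=3 ship[0->1]=3 prod=4 -> inv=[14 3 7]
Step 5: demand=3,sold=3 ship[1->2]=3 ship[0->1]=3 prod=4 -> inv=[15 3 7]

15 3 7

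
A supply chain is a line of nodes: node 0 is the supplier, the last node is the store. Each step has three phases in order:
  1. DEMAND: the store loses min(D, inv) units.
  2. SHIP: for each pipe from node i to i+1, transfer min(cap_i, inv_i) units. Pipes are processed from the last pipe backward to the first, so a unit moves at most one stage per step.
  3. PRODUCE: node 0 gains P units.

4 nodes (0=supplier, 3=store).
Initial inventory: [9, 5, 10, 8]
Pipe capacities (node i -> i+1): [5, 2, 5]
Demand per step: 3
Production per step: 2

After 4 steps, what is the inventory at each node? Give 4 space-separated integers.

Step 1: demand=3,sold=3 ship[2->3]=5 ship[1->2]=2 ship[0->1]=5 prod=2 -> inv=[6 8 7 10]
Step 2: demand=3,sold=3 ship[2->3]=5 ship[1->2]=2 ship[0->1]=5 prod=2 -> inv=[3 11 4 12]
Step 3: demand=3,sold=3 ship[2->3]=4 ship[1->2]=2 ship[0->1]=3 prod=2 -> inv=[2 12 2 13]
Step 4: demand=3,sold=3 ship[2->3]=2 ship[1->2]=2 ship[0->1]=2 prod=2 -> inv=[2 12 2 12]

2 12 2 12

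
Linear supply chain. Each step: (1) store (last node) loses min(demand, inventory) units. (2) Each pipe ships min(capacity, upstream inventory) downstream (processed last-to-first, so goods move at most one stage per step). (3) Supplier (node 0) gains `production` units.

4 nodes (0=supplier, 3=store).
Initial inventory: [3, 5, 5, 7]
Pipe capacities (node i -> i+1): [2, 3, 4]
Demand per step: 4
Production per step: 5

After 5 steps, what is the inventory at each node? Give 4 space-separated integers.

Step 1: demand=4,sold=4 ship[2->3]=4 ship[1->2]=3 ship[0->1]=2 prod=5 -> inv=[6 4 4 7]
Step 2: demand=4,sold=4 ship[2->3]=4 ship[1->2]=3 ship[0->1]=2 prod=5 -> inv=[9 3 3 7]
Step 3: demand=4,sold=4 ship[2->3]=3 ship[1->2]=3 ship[0->1]=2 prod=5 -> inv=[12 2 3 6]
Step 4: demand=4,sold=4 ship[2->3]=3 ship[1->2]=2 ship[0->1]=2 prod=5 -> inv=[15 2 2 5]
Step 5: demand=4,sold=4 ship[2->3]=2 ship[1->2]=2 ship[0->1]=2 prod=5 -> inv=[18 2 2 3]

18 2 2 3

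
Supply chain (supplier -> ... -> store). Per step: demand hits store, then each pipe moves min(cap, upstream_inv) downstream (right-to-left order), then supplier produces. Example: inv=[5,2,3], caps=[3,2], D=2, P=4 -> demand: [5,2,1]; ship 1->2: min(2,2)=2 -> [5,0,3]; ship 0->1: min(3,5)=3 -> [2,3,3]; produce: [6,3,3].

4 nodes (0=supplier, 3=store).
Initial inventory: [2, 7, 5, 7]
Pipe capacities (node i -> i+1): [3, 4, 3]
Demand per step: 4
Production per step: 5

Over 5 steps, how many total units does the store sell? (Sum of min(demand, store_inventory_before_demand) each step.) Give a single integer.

Step 1: sold=4 (running total=4) -> [5 5 6 6]
Step 2: sold=4 (running total=8) -> [7 4 7 5]
Step 3: sold=4 (running total=12) -> [9 3 8 4]
Step 4: sold=4 (running total=16) -> [11 3 8 3]
Step 5: sold=3 (running total=19) -> [13 3 8 3]

Answer: 19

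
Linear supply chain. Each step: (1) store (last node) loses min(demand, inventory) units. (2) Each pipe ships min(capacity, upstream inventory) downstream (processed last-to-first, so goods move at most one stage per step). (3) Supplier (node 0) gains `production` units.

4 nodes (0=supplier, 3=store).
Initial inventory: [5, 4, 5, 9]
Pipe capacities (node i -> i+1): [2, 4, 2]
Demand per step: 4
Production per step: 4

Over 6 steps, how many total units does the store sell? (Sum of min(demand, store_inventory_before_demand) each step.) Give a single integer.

Answer: 19

Derivation:
Step 1: sold=4 (running total=4) -> [7 2 7 7]
Step 2: sold=4 (running total=8) -> [9 2 7 5]
Step 3: sold=4 (running total=12) -> [11 2 7 3]
Step 4: sold=3 (running total=15) -> [13 2 7 2]
Step 5: sold=2 (running total=17) -> [15 2 7 2]
Step 6: sold=2 (running total=19) -> [17 2 7 2]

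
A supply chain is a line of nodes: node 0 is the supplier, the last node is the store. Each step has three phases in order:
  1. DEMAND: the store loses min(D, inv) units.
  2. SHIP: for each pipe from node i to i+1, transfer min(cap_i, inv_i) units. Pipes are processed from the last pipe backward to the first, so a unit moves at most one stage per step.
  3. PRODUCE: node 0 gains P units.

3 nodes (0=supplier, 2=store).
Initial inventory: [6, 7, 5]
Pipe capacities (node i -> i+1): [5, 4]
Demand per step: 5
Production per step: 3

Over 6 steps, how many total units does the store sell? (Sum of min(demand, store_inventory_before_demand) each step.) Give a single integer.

Answer: 25

Derivation:
Step 1: sold=5 (running total=5) -> [4 8 4]
Step 2: sold=4 (running total=9) -> [3 8 4]
Step 3: sold=4 (running total=13) -> [3 7 4]
Step 4: sold=4 (running total=17) -> [3 6 4]
Step 5: sold=4 (running total=21) -> [3 5 4]
Step 6: sold=4 (running total=25) -> [3 4 4]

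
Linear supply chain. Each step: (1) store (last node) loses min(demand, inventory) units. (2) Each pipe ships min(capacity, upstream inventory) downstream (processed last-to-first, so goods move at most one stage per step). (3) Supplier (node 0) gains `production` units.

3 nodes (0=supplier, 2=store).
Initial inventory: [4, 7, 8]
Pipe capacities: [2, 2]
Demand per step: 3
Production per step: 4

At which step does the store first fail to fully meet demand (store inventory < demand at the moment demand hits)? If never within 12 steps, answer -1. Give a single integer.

Step 1: demand=3,sold=3 ship[1->2]=2 ship[0->1]=2 prod=4 -> [6 7 7]
Step 2: demand=3,sold=3 ship[1->2]=2 ship[0->1]=2 prod=4 -> [8 7 6]
Step 3: demand=3,sold=3 ship[1->2]=2 ship[0->1]=2 prod=4 -> [10 7 5]
Step 4: demand=3,sold=3 ship[1->2]=2 ship[0->1]=2 prod=4 -> [12 7 4]
Step 5: demand=3,sold=3 ship[1->2]=2 ship[0->1]=2 prod=4 -> [14 7 3]
Step 6: demand=3,sold=3 ship[1->2]=2 ship[0->1]=2 prod=4 -> [16 7 2]
Step 7: demand=3,sold=2 ship[1->2]=2 ship[0->1]=2 prod=4 -> [18 7 2]
Step 8: demand=3,sold=2 ship[1->2]=2 ship[0->1]=2 prod=4 -> [20 7 2]
Step 9: demand=3,sold=2 ship[1->2]=2 ship[0->1]=2 prod=4 -> [22 7 2]
Step 10: demand=3,sold=2 ship[1->2]=2 ship[0->1]=2 prod=4 -> [24 7 2]
Step 11: demand=3,sold=2 ship[1->2]=2 ship[0->1]=2 prod=4 -> [26 7 2]
Step 12: demand=3,sold=2 ship[1->2]=2 ship[0->1]=2 prod=4 -> [28 7 2]
First stockout at step 7

7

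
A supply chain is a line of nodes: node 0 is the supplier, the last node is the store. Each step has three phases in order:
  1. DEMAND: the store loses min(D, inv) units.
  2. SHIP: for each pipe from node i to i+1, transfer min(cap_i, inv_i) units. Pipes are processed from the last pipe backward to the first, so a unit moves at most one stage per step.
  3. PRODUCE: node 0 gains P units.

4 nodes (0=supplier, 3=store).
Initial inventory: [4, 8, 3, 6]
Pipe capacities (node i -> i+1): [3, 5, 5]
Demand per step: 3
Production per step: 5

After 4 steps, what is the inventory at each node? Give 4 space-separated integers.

Step 1: demand=3,sold=3 ship[2->3]=3 ship[1->2]=5 ship[0->1]=3 prod=5 -> inv=[6 6 5 6]
Step 2: demand=3,sold=3 ship[2->3]=5 ship[1->2]=5 ship[0->1]=3 prod=5 -> inv=[8 4 5 8]
Step 3: demand=3,sold=3 ship[2->3]=5 ship[1->2]=4 ship[0->1]=3 prod=5 -> inv=[10 3 4 10]
Step 4: demand=3,sold=3 ship[2->3]=4 ship[1->2]=3 ship[0->1]=3 prod=5 -> inv=[12 3 3 11]

12 3 3 11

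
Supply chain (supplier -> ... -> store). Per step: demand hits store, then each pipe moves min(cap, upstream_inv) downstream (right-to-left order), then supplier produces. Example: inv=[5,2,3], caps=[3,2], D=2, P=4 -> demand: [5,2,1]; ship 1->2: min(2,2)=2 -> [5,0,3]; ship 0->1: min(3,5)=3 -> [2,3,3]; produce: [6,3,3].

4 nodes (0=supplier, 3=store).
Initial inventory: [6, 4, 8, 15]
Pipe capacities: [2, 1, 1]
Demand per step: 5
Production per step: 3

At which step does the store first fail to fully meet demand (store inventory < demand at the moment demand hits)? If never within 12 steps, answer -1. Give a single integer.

Step 1: demand=5,sold=5 ship[2->3]=1 ship[1->2]=1 ship[0->1]=2 prod=3 -> [7 5 8 11]
Step 2: demand=5,sold=5 ship[2->3]=1 ship[1->2]=1 ship[0->1]=2 prod=3 -> [8 6 8 7]
Step 3: demand=5,sold=5 ship[2->3]=1 ship[1->2]=1 ship[0->1]=2 prod=3 -> [9 7 8 3]
Step 4: demand=5,sold=3 ship[2->3]=1 ship[1->2]=1 ship[0->1]=2 prod=3 -> [10 8 8 1]
Step 5: demand=5,sold=1 ship[2->3]=1 ship[1->2]=1 ship[0->1]=2 prod=3 -> [11 9 8 1]
Step 6: demand=5,sold=1 ship[2->3]=1 ship[1->2]=1 ship[0->1]=2 prod=3 -> [12 10 8 1]
Step 7: demand=5,sold=1 ship[2->3]=1 ship[1->2]=1 ship[0->1]=2 prod=3 -> [13 11 8 1]
Step 8: demand=5,sold=1 ship[2->3]=1 ship[1->2]=1 ship[0->1]=2 prod=3 -> [14 12 8 1]
Step 9: demand=5,sold=1 ship[2->3]=1 ship[1->2]=1 ship[0->1]=2 prod=3 -> [15 13 8 1]
Step 10: demand=5,sold=1 ship[2->3]=1 ship[1->2]=1 ship[0->1]=2 prod=3 -> [16 14 8 1]
Step 11: demand=5,sold=1 ship[2->3]=1 ship[1->2]=1 ship[0->1]=2 prod=3 -> [17 15 8 1]
Step 12: demand=5,sold=1 ship[2->3]=1 ship[1->2]=1 ship[0->1]=2 prod=3 -> [18 16 8 1]
First stockout at step 4

4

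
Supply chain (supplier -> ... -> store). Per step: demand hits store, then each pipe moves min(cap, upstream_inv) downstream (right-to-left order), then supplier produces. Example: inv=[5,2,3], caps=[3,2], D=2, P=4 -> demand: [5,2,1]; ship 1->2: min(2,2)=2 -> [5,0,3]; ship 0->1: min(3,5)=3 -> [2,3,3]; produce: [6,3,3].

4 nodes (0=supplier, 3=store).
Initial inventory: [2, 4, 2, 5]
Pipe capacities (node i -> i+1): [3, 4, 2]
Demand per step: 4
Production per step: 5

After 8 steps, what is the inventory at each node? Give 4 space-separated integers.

Step 1: demand=4,sold=4 ship[2->3]=2 ship[1->2]=4 ship[0->1]=2 prod=5 -> inv=[5 2 4 3]
Step 2: demand=4,sold=3 ship[2->3]=2 ship[1->2]=2 ship[0->1]=3 prod=5 -> inv=[7 3 4 2]
Step 3: demand=4,sold=2 ship[2->3]=2 ship[1->2]=3 ship[0->1]=3 prod=5 -> inv=[9 3 5 2]
Step 4: demand=4,sold=2 ship[2->3]=2 ship[1->2]=3 ship[0->1]=3 prod=5 -> inv=[11 3 6 2]
Step 5: demand=4,sold=2 ship[2->3]=2 ship[1->2]=3 ship[0->1]=3 prod=5 -> inv=[13 3 7 2]
Step 6: demand=4,sold=2 ship[2->3]=2 ship[1->2]=3 ship[0->1]=3 prod=5 -> inv=[15 3 8 2]
Step 7: demand=4,sold=2 ship[2->3]=2 ship[1->2]=3 ship[0->1]=3 prod=5 -> inv=[17 3 9 2]
Step 8: demand=4,sold=2 ship[2->3]=2 ship[1->2]=3 ship[0->1]=3 prod=5 -> inv=[19 3 10 2]

19 3 10 2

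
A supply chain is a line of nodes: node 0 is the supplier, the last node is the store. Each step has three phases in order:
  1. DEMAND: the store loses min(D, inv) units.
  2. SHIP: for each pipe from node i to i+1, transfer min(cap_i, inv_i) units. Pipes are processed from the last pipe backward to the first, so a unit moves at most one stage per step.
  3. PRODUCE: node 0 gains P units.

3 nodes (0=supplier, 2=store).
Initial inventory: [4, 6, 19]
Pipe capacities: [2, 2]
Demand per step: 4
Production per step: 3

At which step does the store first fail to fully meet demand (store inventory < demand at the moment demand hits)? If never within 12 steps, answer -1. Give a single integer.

Step 1: demand=4,sold=4 ship[1->2]=2 ship[0->1]=2 prod=3 -> [5 6 17]
Step 2: demand=4,sold=4 ship[1->2]=2 ship[0->1]=2 prod=3 -> [6 6 15]
Step 3: demand=4,sold=4 ship[1->2]=2 ship[0->1]=2 prod=3 -> [7 6 13]
Step 4: demand=4,sold=4 ship[1->2]=2 ship[0->1]=2 prod=3 -> [8 6 11]
Step 5: demand=4,sold=4 ship[1->2]=2 ship[0->1]=2 prod=3 -> [9 6 9]
Step 6: demand=4,sold=4 ship[1->2]=2 ship[0->1]=2 prod=3 -> [10 6 7]
Step 7: demand=4,sold=4 ship[1->2]=2 ship[0->1]=2 prod=3 -> [11 6 5]
Step 8: demand=4,sold=4 ship[1->2]=2 ship[0->1]=2 prod=3 -> [12 6 3]
Step 9: demand=4,sold=3 ship[1->2]=2 ship[0->1]=2 prod=3 -> [13 6 2]
Step 10: demand=4,sold=2 ship[1->2]=2 ship[0->1]=2 prod=3 -> [14 6 2]
Step 11: demand=4,sold=2 ship[1->2]=2 ship[0->1]=2 prod=3 -> [15 6 2]
Step 12: demand=4,sold=2 ship[1->2]=2 ship[0->1]=2 prod=3 -> [16 6 2]
First stockout at step 9

9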